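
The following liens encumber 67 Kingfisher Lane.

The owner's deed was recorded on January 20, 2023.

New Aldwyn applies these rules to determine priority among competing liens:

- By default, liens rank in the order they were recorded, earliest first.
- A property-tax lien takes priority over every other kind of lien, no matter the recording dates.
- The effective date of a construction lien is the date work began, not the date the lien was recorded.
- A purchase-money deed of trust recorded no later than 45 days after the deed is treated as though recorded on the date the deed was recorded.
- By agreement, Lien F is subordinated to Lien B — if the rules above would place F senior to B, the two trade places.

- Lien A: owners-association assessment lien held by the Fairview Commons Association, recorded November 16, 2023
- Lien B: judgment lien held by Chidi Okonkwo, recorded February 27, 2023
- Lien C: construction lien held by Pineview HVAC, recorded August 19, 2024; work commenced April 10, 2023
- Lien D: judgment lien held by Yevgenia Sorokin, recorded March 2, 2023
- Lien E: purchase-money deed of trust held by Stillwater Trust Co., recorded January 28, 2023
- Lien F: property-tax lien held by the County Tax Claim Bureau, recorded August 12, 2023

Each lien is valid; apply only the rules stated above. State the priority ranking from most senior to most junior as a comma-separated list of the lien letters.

B, E, F, D, C, A

First, effective dates: C's effective date is April 10, 2023, when work began; E was recorded within the 45-day window, so its effective date is the deed date January 20, 2023.
F, as a property-tax lien, has superpriority and ranks first.
Among the remaining liens, by effective date: E (January 20, 2023), B (February 27, 2023), D (March 2, 2023), C (April 10, 2023), A (November 16, 2023).
The subordination applies — F was senior to B — so F and B swap.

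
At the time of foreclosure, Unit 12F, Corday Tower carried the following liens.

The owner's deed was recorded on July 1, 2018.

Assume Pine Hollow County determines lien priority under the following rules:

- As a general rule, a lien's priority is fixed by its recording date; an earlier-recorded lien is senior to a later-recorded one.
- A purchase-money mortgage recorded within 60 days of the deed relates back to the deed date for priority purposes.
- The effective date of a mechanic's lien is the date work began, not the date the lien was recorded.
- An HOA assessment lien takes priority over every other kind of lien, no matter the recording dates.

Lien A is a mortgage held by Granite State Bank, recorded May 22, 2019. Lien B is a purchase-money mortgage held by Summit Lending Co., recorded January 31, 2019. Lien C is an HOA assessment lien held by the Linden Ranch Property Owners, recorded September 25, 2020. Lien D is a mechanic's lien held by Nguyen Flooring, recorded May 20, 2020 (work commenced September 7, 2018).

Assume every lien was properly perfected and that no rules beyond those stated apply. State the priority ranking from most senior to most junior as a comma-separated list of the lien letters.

First, effective dates: B missed the 60-day window (214 days after the deed), so its recording date stands; D is treated as recorded September 7, 2018, the work-commencement date.
C is an HOA assessment lien and takes priority over every other lien.
Ordering the rest by effective date: D (September 7, 2018), B (January 31, 2019), A (May 22, 2019).

C, D, B, A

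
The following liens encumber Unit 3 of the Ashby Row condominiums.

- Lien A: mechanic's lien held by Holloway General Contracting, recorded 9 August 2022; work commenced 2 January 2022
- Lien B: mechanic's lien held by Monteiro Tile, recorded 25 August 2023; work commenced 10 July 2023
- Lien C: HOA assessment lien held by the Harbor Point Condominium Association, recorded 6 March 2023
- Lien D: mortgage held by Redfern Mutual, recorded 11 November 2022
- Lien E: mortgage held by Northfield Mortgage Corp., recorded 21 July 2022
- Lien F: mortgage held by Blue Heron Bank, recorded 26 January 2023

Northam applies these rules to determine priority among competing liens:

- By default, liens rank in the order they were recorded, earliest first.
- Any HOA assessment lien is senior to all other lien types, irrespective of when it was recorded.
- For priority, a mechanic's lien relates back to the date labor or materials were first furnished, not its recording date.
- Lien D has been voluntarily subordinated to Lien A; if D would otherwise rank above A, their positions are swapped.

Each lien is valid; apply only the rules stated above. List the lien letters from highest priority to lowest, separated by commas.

C, A, E, D, F, B

Adjusting effective dates: A relates back to 2 January 2022 (work commenced); B is treated as recorded 10 July 2023, the work-commencement date.
As an HOA assessment lien, C is senior to every other lien.
Remaining liens by effective date: A (2 January 2022), E (21 July 2022), D (11 November 2022), F (26 January 2023), B (10 July 2023).
Since D is not senior to A, the subordination leaves the order unchanged.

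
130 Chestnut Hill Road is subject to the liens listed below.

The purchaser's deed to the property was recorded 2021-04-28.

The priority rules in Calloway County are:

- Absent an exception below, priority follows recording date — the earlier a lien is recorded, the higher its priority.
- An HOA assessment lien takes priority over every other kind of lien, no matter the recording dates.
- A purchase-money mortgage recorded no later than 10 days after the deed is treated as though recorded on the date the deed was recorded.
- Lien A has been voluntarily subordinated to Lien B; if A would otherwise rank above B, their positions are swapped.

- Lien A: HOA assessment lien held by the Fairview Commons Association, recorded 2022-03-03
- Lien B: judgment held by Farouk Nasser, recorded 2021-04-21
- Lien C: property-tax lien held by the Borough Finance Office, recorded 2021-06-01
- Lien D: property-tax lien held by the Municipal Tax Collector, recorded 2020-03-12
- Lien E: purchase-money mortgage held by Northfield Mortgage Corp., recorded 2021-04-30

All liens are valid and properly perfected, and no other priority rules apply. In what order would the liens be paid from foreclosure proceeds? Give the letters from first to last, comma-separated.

First, effective dates: E's effective date is the deed date, 2021-04-28.
A is an HOA assessment lien, so it outranks all other liens regardless of date.
Among the remaining liens, by effective date: D (2020-03-12), B (2021-04-21), E (2021-04-28), C (2021-06-01).
The subordination applies — A was senior to B — so A and B swap.

B, D, A, E, C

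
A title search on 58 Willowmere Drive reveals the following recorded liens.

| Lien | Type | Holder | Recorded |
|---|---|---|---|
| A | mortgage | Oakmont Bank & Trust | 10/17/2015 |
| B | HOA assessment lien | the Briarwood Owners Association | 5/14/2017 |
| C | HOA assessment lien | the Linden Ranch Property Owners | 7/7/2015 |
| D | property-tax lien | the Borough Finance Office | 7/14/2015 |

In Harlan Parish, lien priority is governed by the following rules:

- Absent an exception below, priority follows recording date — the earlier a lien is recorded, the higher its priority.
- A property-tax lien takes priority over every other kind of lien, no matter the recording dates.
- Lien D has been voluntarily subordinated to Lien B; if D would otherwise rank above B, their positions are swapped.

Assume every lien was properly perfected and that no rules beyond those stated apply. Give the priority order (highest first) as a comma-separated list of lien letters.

B, C, A, D

D, as a property-tax lien, has superpriority and ranks first.
Among the remaining liens, by effective date: C (7/7/2015), A (10/17/2015), B (5/14/2017).
D would otherwise be senior to B, so under the subordination agreement D and B exchange positions.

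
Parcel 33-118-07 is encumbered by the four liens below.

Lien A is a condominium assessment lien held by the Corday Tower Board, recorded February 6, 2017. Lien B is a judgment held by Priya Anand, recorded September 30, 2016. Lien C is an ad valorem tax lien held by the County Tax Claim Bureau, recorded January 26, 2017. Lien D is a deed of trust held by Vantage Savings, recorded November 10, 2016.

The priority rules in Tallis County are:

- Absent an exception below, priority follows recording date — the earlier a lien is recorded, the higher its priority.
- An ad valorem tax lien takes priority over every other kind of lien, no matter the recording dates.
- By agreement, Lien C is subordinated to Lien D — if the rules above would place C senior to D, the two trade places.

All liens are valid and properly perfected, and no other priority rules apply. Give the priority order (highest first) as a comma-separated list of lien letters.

D, B, C, A

C is an ad valorem tax lien and takes priority over every other lien.
Among the remaining liens, by effective date: B (September 30, 2016), D (November 10, 2016), A (February 6, 2017).
C would otherwise be senior to D, so under the subordination agreement C and D exchange positions.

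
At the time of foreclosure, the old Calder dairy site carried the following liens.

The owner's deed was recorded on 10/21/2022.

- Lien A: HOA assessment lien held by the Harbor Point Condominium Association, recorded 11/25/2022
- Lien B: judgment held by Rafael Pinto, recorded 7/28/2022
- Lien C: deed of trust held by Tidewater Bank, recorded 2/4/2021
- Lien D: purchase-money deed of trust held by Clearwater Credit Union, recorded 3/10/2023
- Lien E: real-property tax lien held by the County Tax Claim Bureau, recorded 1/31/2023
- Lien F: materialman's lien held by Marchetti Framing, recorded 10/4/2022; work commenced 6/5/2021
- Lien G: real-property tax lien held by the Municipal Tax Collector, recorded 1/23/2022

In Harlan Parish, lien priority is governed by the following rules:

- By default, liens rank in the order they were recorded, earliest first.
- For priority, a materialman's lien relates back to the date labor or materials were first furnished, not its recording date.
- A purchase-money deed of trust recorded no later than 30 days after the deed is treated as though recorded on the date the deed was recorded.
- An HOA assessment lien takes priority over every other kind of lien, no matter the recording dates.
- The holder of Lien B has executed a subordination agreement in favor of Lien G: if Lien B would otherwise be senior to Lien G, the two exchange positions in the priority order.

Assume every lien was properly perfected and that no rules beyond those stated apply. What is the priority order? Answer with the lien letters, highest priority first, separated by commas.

Adjusting effective dates: D missed the 30-day window (140 days after the deed), so its recording date stands; F's effective date is 6/5/2021, when work began.
A, as an HOA assessment lien, has superpriority and ranks first.
Ordering the rest by effective date: C (2/4/2021), F (6/5/2021), G (1/23/2022), B (7/28/2022), E (1/31/2023), D (3/10/2023).
B already ranks below G; the subordination has no effect.

A, C, F, G, B, E, D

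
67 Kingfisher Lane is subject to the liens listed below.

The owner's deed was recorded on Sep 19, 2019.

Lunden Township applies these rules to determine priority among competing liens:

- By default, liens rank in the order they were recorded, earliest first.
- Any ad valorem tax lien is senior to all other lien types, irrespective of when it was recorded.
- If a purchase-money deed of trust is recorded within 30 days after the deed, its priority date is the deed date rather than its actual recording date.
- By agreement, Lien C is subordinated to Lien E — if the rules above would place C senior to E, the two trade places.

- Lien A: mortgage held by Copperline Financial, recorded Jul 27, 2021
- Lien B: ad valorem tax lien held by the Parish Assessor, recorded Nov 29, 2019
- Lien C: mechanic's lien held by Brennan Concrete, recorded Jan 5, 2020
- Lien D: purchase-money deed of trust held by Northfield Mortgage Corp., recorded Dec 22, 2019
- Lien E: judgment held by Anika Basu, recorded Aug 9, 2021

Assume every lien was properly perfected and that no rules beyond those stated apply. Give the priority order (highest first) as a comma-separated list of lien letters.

Adjusting effective dates: D missed the 30-day window (94 days after the deed), so its recording date stands.
B, as an ad valorem tax lien, has superpriority and ranks first.
Ordering the rest by effective date: D (Dec 22, 2019), C (Jan 5, 2020), A (Jul 27, 2021), E (Aug 9, 2021).
Because C would otherwise rank above E, the subordination swaps them.

B, D, E, A, C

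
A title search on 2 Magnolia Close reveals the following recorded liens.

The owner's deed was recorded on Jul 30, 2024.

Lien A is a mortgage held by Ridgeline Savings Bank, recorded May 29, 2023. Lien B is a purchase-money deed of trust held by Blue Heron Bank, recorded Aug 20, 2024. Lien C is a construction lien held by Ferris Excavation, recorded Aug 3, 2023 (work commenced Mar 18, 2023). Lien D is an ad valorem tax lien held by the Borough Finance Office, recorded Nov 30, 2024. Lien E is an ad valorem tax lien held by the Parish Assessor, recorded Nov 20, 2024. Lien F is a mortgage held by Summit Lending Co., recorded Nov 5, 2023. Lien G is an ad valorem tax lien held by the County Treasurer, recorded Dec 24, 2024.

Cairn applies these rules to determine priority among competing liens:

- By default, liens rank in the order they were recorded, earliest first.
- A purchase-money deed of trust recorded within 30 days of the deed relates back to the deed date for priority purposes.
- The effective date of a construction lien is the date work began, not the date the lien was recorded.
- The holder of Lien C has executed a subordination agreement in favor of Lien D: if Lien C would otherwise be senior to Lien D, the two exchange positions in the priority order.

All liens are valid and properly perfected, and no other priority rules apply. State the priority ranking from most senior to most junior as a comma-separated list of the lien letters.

Effective dates after the stated exceptions: B was recorded within the 30-day window, so its effective date is the deed date Jul 30, 2024; C's effective date is Mar 18, 2023, when work began.
Sorted by effective date: C (Mar 18, 2023), A (May 29, 2023), F (Nov 5, 2023), B (Jul 30, 2024), E (Nov 20, 2024), D (Nov 30, 2024), G (Dec 24, 2024).
C is senior to D before the subordination, so the two trade places.

D, A, F, B, E, C, G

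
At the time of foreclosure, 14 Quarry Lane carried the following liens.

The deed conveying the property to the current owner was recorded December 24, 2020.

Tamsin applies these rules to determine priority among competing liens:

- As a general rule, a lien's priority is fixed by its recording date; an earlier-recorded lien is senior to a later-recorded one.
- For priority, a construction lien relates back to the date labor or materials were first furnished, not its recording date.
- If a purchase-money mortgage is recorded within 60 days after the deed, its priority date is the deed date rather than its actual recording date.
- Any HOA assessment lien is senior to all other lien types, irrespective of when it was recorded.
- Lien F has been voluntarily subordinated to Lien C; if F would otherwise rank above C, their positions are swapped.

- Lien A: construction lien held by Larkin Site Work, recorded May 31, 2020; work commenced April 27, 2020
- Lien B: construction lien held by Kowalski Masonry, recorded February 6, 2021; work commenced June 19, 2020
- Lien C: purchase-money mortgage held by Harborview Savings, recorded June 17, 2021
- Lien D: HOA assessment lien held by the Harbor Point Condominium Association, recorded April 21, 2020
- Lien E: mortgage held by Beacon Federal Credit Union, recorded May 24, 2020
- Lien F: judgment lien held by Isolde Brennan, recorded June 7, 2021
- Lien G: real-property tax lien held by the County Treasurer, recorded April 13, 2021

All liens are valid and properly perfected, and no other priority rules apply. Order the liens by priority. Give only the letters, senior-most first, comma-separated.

Effective dates after the stated exceptions: A relates back to April 27, 2020 (work commenced); B relates back to June 19, 2020 (work commenced); C missed the 60-day window (175 days after the deed), so its recording date stands.
D is an HOA assessment lien, so it outranks all other liens regardless of date.
The other liens, earliest effective date first: A (April 27, 2020), E (May 24, 2020), B (June 19, 2020), G (April 13, 2021), F (June 7, 2021), C (June 17, 2021).
F is senior to C before the subordination, so the two trade places.

D, A, E, B, G, C, F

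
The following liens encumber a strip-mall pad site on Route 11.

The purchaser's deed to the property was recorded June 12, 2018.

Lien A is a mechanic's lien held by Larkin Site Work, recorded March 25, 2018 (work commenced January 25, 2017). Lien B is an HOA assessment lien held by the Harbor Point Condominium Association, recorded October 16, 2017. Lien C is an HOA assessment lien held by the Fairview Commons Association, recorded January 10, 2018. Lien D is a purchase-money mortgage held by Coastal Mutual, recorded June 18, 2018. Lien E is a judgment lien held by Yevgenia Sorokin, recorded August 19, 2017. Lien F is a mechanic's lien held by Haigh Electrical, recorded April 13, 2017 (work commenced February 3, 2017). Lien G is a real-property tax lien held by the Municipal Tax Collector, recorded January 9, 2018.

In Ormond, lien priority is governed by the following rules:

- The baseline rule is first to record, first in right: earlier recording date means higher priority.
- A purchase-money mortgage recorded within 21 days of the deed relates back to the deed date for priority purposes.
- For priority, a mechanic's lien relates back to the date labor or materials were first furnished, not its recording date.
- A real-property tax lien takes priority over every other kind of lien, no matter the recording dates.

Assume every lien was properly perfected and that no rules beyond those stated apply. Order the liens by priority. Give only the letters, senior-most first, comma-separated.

First, effective dates: A's effective date is January 25, 2017, when work began; D relates back to the deed date June 12, 2018; F's effective date is February 3, 2017, when work began.
As a real-property tax lien, G is senior to every other lien.
Among the remaining liens, by effective date: A (January 25, 2017), F (February 3, 2017), E (August 19, 2017), B (October 16, 2017), C (January 10, 2018), D (June 12, 2018).

G, A, F, E, B, C, D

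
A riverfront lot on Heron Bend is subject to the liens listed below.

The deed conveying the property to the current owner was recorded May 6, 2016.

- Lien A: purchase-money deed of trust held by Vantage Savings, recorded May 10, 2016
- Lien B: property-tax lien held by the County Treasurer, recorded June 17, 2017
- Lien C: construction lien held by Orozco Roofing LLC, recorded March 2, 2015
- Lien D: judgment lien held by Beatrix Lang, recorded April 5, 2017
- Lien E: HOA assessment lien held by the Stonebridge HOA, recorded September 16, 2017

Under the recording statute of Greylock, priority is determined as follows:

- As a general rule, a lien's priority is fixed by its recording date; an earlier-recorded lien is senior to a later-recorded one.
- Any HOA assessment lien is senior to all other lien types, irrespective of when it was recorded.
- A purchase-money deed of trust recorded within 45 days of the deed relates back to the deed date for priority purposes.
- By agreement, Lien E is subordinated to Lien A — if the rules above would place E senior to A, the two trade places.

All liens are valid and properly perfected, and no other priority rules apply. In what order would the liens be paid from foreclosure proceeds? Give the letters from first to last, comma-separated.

Effective dates: A's effective date is the deed date, May 6, 2016.
E, as an HOA assessment lien, has superpriority and ranks first.
Among the remaining liens, by effective date: C (March 2, 2015), A (May 6, 2016), D (April 5, 2017), B (June 17, 2017).
Because E would otherwise rank above A, the subordination swaps them.

A, C, E, D, B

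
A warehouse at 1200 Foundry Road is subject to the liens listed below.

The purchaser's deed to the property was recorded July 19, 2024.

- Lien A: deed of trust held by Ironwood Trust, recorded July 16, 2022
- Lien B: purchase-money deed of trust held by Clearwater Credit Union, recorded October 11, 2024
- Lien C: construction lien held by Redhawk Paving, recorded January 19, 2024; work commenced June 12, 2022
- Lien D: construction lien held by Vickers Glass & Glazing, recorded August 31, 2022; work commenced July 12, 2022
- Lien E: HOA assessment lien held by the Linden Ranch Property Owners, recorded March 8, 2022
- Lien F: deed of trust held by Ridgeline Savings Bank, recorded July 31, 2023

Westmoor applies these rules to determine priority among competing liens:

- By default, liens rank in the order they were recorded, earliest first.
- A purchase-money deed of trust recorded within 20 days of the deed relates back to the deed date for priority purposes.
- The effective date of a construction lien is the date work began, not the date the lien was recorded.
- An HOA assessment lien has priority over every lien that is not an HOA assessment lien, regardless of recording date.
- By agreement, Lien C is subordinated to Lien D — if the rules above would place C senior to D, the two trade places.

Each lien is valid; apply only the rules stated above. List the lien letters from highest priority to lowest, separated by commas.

First, effective dates: B missed the 20-day window (84 days after the deed), so its recording date stands; C is treated as recorded June 12, 2022, the work-commencement date; D relates back to July 12, 2022 (work commenced).
E is an HOA assessment lien and takes priority over every other lien.
The other liens, earliest effective date first: C (June 12, 2022), D (July 12, 2022), A (July 16, 2022), F (July 31, 2023), B (October 11, 2024).
C is senior to D before the subordination, so the two trade places.

E, D, C, A, F, B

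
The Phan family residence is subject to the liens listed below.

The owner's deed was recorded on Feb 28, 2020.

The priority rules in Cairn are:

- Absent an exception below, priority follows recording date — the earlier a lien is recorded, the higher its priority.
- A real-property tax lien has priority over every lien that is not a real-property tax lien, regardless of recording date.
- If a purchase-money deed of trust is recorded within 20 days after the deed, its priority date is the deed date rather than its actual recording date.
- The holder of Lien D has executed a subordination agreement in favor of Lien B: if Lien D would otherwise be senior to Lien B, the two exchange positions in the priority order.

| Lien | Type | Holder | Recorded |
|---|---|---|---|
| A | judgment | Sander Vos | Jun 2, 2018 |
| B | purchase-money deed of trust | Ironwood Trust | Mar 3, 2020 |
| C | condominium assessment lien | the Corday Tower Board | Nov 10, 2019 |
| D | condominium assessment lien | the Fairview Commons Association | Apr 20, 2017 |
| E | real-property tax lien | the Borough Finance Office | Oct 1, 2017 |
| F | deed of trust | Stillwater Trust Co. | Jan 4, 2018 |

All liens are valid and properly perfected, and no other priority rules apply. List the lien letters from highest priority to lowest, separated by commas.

Adjusting effective dates: B was recorded within the 20-day window, so its effective date is the deed date Feb 28, 2020.
E is a real-property tax lien and takes priority over every other lien.
Remaining liens by effective date: D (Apr 20, 2017), F (Jan 4, 2018), A (Jun 2, 2018), C (Nov 10, 2019), B (Feb 28, 2020).
D is senior to B before the subordination, so the two trade places.

E, B, F, A, C, D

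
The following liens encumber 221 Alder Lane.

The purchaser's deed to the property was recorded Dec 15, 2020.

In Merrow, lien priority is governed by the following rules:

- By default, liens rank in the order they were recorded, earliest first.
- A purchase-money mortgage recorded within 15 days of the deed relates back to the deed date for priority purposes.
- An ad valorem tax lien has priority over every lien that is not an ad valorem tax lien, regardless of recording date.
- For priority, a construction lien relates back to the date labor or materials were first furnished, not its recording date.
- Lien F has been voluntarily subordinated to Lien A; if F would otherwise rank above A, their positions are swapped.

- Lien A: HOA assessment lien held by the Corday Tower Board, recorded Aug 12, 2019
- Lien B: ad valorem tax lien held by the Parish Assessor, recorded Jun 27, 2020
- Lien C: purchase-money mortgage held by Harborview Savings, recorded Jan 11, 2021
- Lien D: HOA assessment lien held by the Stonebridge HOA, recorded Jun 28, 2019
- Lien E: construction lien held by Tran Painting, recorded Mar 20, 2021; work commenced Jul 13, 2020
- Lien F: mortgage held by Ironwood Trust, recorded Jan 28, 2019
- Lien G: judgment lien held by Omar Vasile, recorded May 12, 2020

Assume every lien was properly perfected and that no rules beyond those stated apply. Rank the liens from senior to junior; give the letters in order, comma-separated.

Effective dates after the stated exceptions: C was recorded 27 days after the deed — beyond 15 days — so no relation-back applies; E is treated as recorded Jul 13, 2020, the work-commencement date.
B, as an ad valorem tax lien, has superpriority and ranks first.
Remaining liens by effective date: F (Jan 28, 2019), D (Jun 28, 2019), A (Aug 12, 2019), G (May 12, 2020), E (Jul 13, 2020), C (Jan 11, 2021).
The subordination applies — F was senior to A — so F and A swap.

B, A, D, F, G, E, C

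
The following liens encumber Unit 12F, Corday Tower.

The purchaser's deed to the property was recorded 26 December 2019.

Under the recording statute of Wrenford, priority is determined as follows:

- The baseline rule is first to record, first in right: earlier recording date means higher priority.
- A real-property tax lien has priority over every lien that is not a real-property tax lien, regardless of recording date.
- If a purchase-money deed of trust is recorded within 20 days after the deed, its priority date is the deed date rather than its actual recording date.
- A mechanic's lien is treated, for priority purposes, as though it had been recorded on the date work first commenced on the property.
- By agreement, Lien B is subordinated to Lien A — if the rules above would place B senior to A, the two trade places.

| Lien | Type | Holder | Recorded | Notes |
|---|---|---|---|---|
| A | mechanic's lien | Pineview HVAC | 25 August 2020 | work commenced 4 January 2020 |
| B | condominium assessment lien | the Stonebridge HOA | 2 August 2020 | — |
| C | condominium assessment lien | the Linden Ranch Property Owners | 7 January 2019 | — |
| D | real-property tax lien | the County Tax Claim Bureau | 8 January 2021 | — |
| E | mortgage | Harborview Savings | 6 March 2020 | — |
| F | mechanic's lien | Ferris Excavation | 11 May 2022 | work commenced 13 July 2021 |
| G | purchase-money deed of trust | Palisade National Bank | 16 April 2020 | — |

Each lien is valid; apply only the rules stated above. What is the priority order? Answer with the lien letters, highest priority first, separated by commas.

Effective dates: A's effective date is 4 January 2020, when work began; F's effective date is 13 July 2021, when work began; G was recorded 112 days after the deed — beyond 20 days — so no relation-back applies.
D, as a real-property tax lien, has superpriority and ranks first.
Remaining liens by effective date: C (7 January 2019), A (4 January 2020), E (6 March 2020), G (16 April 2020), B (2 August 2020), F (13 July 2021).
B is already junior to A, so the subordination agreement changes nothing.

D, C, A, E, G, B, F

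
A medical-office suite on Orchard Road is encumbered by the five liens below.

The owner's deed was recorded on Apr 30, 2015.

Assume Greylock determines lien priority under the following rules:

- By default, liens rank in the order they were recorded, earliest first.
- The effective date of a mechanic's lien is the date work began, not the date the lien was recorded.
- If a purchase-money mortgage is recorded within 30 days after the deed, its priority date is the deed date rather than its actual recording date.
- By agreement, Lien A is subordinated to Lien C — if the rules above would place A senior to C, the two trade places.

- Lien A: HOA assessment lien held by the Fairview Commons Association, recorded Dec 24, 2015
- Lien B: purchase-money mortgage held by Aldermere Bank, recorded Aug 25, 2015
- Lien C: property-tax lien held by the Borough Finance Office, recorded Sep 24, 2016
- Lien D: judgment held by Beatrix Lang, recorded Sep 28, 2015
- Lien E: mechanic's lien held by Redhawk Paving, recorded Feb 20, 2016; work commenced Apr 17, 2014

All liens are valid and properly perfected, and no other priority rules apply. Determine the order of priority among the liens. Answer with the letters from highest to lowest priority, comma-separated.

First, effective dates: B was recorded 117 days after the deed, outside the 30-day window, so it keeps its recording date; E is treated as recorded Apr 17, 2014, the work-commencement date.
By effective date, earliest first: E (Apr 17, 2014), B (Aug 25, 2015), D (Sep 28, 2015), A (Dec 24, 2015), C (Sep 24, 2016).
A would otherwise be senior to C, so under the subordination agreement A and C exchange positions.

E, B, D, C, A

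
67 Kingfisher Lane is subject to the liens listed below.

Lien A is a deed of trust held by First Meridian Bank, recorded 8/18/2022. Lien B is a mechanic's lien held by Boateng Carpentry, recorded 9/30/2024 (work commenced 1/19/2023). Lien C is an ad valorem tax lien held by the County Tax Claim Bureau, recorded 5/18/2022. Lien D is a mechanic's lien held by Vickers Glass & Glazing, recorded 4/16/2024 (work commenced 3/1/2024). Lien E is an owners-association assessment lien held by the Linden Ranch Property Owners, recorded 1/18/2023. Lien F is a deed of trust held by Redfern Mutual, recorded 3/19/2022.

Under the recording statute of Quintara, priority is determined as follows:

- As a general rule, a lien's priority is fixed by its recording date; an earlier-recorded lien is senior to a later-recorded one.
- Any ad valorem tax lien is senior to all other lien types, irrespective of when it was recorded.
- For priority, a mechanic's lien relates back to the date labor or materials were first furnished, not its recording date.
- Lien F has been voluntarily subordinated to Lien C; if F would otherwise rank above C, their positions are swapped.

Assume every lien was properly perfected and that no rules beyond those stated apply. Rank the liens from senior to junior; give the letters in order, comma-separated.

C, F, A, E, B, D

Effective dates after the stated exceptions: B's effective date is 1/19/2023, when work began; D relates back to 3/1/2024 (work commenced).
As an ad valorem tax lien, C is senior to every other lien.
Remaining liens by effective date: F (3/19/2022), A (8/18/2022), E (1/18/2023), B (1/19/2023), D (3/1/2024).
F is already junior to C, so the subordination agreement changes nothing.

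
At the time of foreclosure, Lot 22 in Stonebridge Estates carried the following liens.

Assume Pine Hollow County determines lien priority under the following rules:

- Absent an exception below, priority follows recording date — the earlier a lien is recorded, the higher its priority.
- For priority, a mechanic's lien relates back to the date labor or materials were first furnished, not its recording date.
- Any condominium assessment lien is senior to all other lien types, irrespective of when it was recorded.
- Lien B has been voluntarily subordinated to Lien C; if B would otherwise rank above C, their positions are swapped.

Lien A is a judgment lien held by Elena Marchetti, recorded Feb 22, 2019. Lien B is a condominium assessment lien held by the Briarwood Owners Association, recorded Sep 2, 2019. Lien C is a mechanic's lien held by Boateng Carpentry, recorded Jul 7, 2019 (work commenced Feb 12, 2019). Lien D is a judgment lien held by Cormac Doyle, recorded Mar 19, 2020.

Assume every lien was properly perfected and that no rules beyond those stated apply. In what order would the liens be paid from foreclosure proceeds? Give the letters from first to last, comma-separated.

Effective dates after the stated exceptions: C's effective date is Feb 12, 2019, when work began.
B, as a condominium assessment lien, has superpriority and ranks first.
Among the remaining liens, by effective date: C (Feb 12, 2019), A (Feb 22, 2019), D (Mar 19, 2020).
B is senior to C before the subordination, so the two trade places.

C, B, A, D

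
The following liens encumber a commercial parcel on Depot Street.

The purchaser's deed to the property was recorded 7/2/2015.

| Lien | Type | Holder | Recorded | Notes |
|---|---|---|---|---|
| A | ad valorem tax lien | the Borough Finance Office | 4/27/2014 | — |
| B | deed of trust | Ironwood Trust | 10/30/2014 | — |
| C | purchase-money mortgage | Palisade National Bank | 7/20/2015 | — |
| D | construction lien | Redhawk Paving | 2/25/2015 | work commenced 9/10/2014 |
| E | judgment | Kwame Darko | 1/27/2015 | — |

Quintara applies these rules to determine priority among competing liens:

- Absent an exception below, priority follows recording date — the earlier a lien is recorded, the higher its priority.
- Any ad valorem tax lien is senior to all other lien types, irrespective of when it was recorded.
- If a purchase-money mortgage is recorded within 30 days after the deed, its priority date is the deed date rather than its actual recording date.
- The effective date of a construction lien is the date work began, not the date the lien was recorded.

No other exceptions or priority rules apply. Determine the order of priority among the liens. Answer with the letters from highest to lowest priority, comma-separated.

A, D, B, E, C

Adjusting effective dates: C's effective date is the deed date, 7/2/2015; D is treated as recorded 9/10/2014, the work-commencement date.
A, as an ad valorem tax lien, has superpriority and ranks first.
Ordering the rest by effective date: D (9/10/2014), B (10/30/2014), E (1/27/2015), C (7/2/2015).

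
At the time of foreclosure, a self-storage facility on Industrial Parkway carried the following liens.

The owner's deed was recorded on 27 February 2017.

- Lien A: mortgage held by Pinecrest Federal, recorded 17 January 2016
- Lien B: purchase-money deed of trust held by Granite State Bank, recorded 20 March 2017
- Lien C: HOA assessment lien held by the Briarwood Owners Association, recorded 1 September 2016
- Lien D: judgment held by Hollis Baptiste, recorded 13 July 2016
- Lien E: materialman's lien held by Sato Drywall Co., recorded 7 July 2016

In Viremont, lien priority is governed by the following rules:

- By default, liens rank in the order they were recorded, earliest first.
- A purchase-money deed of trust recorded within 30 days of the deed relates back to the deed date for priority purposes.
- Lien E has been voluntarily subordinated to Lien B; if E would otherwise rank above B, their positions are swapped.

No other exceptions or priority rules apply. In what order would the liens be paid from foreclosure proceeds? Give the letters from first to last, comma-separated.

A, B, D, C, E

First, effective dates: B relates back to the deed date 27 February 2017.
By effective date: A (17 January 2016), E (7 July 2016), D (13 July 2016), C (1 September 2016), B (27 February 2017).
E is senior to B before the subordination, so the two trade places.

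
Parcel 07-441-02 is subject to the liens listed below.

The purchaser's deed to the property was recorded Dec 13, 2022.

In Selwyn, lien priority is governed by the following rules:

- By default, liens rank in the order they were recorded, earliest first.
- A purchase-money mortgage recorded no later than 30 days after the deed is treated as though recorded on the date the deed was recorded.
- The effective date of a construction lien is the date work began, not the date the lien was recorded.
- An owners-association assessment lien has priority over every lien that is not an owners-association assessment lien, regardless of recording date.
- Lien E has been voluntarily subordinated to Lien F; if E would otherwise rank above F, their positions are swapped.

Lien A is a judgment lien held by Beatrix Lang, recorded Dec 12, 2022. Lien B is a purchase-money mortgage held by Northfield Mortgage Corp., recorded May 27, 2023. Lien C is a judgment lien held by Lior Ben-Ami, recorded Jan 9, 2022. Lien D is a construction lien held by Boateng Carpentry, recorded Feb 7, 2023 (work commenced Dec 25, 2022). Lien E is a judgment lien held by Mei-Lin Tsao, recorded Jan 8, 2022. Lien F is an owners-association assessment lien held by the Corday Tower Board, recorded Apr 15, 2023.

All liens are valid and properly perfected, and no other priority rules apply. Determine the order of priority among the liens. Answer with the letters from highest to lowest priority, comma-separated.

F, E, C, A, D, B

First, effective dates: B was recorded 165 days after the deed, outside the 30-day window, so it keeps its recording date; D's effective date is Dec 25, 2022, when work began.
As an owners-association assessment lien, F is senior to every other lien.
Ordering the rest by effective date: E (Jan 8, 2022), C (Jan 9, 2022), A (Dec 12, 2022), D (Dec 25, 2022), B (May 27, 2023).
Since E is not senior to F, the subordination leaves the order unchanged.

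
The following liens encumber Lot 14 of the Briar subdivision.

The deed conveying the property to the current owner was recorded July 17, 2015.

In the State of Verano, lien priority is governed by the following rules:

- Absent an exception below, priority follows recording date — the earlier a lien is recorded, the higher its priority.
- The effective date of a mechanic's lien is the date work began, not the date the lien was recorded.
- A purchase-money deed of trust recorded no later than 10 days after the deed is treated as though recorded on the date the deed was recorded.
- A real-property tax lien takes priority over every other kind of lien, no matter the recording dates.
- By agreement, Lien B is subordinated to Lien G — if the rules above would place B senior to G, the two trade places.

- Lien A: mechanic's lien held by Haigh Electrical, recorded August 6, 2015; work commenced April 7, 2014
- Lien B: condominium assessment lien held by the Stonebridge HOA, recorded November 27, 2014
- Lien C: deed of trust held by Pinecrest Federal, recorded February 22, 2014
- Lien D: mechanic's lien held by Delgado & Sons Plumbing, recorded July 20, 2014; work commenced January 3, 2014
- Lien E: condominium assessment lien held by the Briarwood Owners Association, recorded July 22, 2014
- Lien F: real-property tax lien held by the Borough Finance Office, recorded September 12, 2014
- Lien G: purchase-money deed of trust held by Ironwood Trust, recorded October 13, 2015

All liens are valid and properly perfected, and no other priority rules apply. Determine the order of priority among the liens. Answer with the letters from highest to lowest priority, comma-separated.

F, D, C, A, E, G, B

Effective dates after the stated exceptions: A relates back to April 7, 2014 (work commenced); D's effective date is January 3, 2014, when work began; G missed the 10-day window (88 days after the deed), so its recording date stands.
F, as a real-property tax lien, has superpriority and ranks first.
Among the remaining liens, by effective date: D (January 3, 2014), C (February 22, 2014), A (April 7, 2014), E (July 22, 2014), B (November 27, 2014), G (October 13, 2015).
The subordination applies — B was senior to G — so B and G swap.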